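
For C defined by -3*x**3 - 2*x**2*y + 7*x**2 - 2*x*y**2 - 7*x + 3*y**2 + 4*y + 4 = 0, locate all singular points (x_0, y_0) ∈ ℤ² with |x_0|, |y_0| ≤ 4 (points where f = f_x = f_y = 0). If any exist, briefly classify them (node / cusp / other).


Singular points: {(1, -1)}; classification: cusp.

Compute partial derivatives:
  f_x = -9*x**2 - 4*x*y + 14*x - 2*y**2 - 7.
  f_y = -2*x**2 - 4*x*y + 6*y + 4.
Scan x_0 ∈ {−4, ..., 4}. For each x_0, f_y(x_0, y) is a polynomial in y; find its integer roots y ∈ {−4, ..., 4}, then test f_x and f at those candidates.
  x = -4: f_y(-4, y) = 22*y - 28; no integer root y with |y| ≤ 4.
  x = -3: f_y(-3, y) = 18*y - 14; no integer root y with |y| ≤ 4.
  x = -2: f_y(-2, y) = 14*y - 4; no integer root y with |y| ≤ 4.
  x = -1: f_y(-1, y) = 10*y + 2; no integer root y with |y| ≤ 4.
  x = 0: f_y(0, y) = 6*y + 4; no integer root y with |y| ≤ 4.
  x = 1: f_y(1, y) = 2*y + 2; vanishes at y ∈ {-1}. (1, -1): f_x = 0, f = 0 — SINGULAR.
  x = 2: f_y(2, y) = -2*y - 4; vanishes at y ∈ {-2}. (2, -2): f_x = -7 ≠ 0.
  x = 3: f_y(3, y) = -6*y - 14; no integer root y with |y| ≤ 4.
  x = 4: f_y(4, y) = -10*y - 28; no integer root y with |y| ≤ 4.
Only singular point on the grid: (1, -1).
Classify: substitute x = 1 + u, y = -1 + v and expand: f = -3*u**3 - 2*u**2*v - 2*u*v**2 + v**2.
No constant or linear terms (consistent with a singular point). Quadratic part: v**2. Cubic part: -3*u**3 - 2*u**2*v - 2*u*v**2.
The quadratic part v**2 is a perfect square, so there is a single (double) tangent line v = 0, i.e. y = -1. Restricting the cubic part to that line (v = 0) leaves -3*u**3 ≠ 0, so f is not divisible by v and the branch is v² ≈ 3*u**3 to lowest order — this is a cusp.
Classification: cusp.


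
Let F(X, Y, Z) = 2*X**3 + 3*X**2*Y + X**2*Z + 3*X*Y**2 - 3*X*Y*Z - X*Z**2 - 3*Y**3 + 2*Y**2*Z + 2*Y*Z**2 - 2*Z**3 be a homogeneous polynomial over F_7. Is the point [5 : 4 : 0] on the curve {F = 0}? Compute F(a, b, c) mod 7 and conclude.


F(5,4,0) ≡ 3 (mod 7); P is NOT on the curve.

Evaluate F(5, 4, 0) term-by-term (mod 7).
  2*X**3 ↦ 2·125·1·1 = 250
  3*X**2*Y ↦ 3·25·4·1 = 300
  X**2*Z ↦ 1·25·1·0 = 0
  3*X*Y**2 ↦ 3·5·16·1 = 240
  -3*X*Y*Z ↦ -3·5·4·0 = 0
  -X*Z**2 ↦ -1·5·1·0 = 0
  -3*Y**3 ↦ -3·1·64·1 = -192
  2*Y**2*Z ↦ 2·1·16·0 = 0
  2*Y*Z**2 ↦ 2·1·4·0 = 0
  -2*Z**3 ↦ -2·1·1·0 = 0
Sum: F(5, 4, 0) = (250) + (300) + (0) + (240) + (0) + (0) + (-192) + (0) + (0) + (0) = 598.
Reducing mod 7: 598 ≡ 3 (mod 7).
Since F(a, b, c) ≡ 3 ≠ 0 (mod 7), P does NOT lie on the curve.


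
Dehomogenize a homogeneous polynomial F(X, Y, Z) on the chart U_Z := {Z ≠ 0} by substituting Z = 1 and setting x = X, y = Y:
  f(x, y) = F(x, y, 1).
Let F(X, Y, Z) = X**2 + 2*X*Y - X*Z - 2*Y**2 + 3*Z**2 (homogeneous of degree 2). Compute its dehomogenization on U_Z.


f(x, y) = x**2 + 2*x*y - x - 2*y**2 + 3

On U_Z we set Z = 1. Each monomial c·X^i·Y^j·Z^k in F becomes c·x^i·y^j·1^k = c·x^i·y^j.
Substituting Z = 1: F(X, Y, 1) = x**2 + 2*x*y - x - 2*y**2 + 3.
Note: deg(f) ≤ deg(F) = 2; strict inequality happens when F is divisible by Z (lost terms).


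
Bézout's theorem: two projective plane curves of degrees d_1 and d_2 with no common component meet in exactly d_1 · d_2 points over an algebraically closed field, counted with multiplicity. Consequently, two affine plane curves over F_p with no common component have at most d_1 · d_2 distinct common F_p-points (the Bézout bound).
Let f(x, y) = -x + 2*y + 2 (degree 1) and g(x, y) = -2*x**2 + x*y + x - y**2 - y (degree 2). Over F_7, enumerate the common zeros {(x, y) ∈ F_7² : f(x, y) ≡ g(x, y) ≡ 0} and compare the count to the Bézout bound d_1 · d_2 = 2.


Common zeros: {(0, 6)}; count = 1; Bézout bound = 2.

deg(f) = 1, deg(g) = 2, so Bézout bound = 2.
Scan x ∈ F_7. For each x, list the y ∈ F_7 with f(x, y) ≡ 0 and those with g(x, y) ≡ 0 (mod 7); the common zeros in that column are the intersection.
  x = 0: f ≡ 0 at y ∈ {6}; g ≡ 0 at y ∈ {0, 6}; common: {6}.
  x = 1: f ≡ 0 at y ∈ {3}; g ≡ 0 at y ∈ ∅; common: ∅.
  x = 2: f ≡ 0 at y ∈ {0}; g ≡ 0 at y ∈ ∅; common: ∅.
  x = 3: f ≡ 0 at y ∈ {4}; g ≡ 0 at y ∈ {1}; common: ∅.
  x = 4: f ≡ 0 at y ∈ {1}; g ≡ 0 at y ∈ {0, 3}; common: ∅.
  x = 5: f ≡ 0 at y ∈ {5}; g ≡ 0 at y ∈ {1, 3}; common: ∅.
  x = 6: f ≡ 0 at y ∈ {2}; g ≡ 0 at y ∈ ∅; common: ∅.
Collecting: common zeros = {(0, 6)}, so the count is 1.
Comparison with the Bézout bound: 1 ≤ 2 = deg(f)·deg(g), as expected for curves with no common component (the affine F_7-count falls short of the bound because intersections may lie at infinity, over extension fields, or carry multiplicity).


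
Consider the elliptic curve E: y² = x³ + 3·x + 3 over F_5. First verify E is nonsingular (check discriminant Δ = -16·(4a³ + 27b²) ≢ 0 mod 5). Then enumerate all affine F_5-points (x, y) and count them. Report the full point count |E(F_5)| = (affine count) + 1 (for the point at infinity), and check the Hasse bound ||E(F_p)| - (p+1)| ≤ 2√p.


Affine points = {(3, 2), (3, 3), (4, 2), (4, 3)}; affine count = 4; |E(F_5)| = 5.

Discriminant check: Δ ∝ 4a³ + 27b² = 4·3³ + 27·3² = 4·27 + 27·9 ≡ 1 (mod 5). Nonzero ⇒ E is nonsingular.
For each x ∈ F_5, compute rhs = x³ + 3·x + 3 mod 5, then count y ∈ F_5 with y² ≡ rhs.
  x = 0: rhs = 3, matching y values: none (0 points).
  x = 1: rhs = 2, matching y values: none (0 points).
  x = 2: rhs = 2, matching y values: none (0 points).
  x = 3: rhs = 4, matching y values: 2, 3 (2 points).
  x = 4: rhs = 4, matching y values: 2, 3 (2 points).
Total affine count: 4.
Full point count |E(F_5)| = 4 + 1 = 5.
Hasse bound: |5 − (5+1)| = |-1| = 1 ≤ 2√5 ≈ 4.4721 ✓.


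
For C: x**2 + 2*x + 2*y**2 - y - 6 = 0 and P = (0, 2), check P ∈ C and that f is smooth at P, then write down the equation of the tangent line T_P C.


Tangent line at P: 2*x + 7*y - 14 = 0.

Step 1: f(0, 2) = 0, so P lies on C.
Step 2: partial derivatives
  f_x(x, y) = 2*x + 2, f_y(x, y) = 4*y - 1.
  f_x(P) = 2, f_y(P) = 7 (gradient nonzero, so P is smooth).
Step 3: tangent line at P: 2·(x − 0) + 7·(y − 2) = 0.
Expanding: 2*x + 7*y - 14 = 0.


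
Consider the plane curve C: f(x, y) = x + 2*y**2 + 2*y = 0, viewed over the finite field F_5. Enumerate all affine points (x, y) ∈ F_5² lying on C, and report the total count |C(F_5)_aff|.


Affine F_5-points: {(0, 0), (0, 4), (1, 1), (1, 3), (3, 2)}; count = 5.

For each of the 25 pairs (x, y) ∈ F_5², evaluate f(x, y) mod 5. Record the zeros.
  x = 0: [0↦0, 1↦4, 2↦2, 3↦4, 4↦0]  zeros at y ∈ {0, 4}
  x = 1: [0↦1, 1↦0, 2↦3, 3↦0, 4↦1]  zeros at y ∈ {1, 3}
  x = 2: [0↦2, 1↦1, 2↦4, 3↦1, 4↦2]  zeros at y ∈ ∅
  x = 3: [0↦3, 1↦2, 2↦0, 3↦2, 4↦3]  zeros at y ∈ {2}
  x = 4: [0↦4, 1↦3, 2↦1, 3↦3, 4↦4]  zeros at y ∈ ∅
Collecting zeros: affine points = {(0, 0), (0, 4), (1, 1), (1, 3), (3, 2)}.
Total count |C(F_5)_aff| = 5.


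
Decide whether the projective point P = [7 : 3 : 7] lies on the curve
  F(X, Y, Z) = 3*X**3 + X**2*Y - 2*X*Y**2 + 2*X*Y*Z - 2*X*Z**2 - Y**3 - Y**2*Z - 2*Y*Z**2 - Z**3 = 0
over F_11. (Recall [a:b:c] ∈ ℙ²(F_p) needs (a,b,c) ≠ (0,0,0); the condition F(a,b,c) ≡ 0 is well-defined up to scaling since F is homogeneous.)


F(7,3,7) ≡ 8 (mod 11); P is NOT on the curve.

Evaluate F(7, 3, 7) term-by-term (mod 11).
  3*X**3 ↦ 3·343·1·1 = 1029
  X**2*Y ↦ 1·49·3·1 = 147
  -2*X*Y**2 ↦ -2·7·9·1 = -126
  2*X*Y*Z ↦ 2·7·3·7 = 294
  -2*X*Z**2 ↦ -2·7·1·49 = -686
  -Y**3 ↦ -1·1·27·1 = -27
  -Y**2*Z ↦ -1·1·9·7 = -63
  -2*Y*Z**2 ↦ -2·1·3·49 = -294
  -Z**3 ↦ -1·1·1·343 = -343
Sum: F(7, 3, 7) = (1029) + (147) + (-126) + (294) + (-686) + (-27) + (-63) + (-294) + (-343) = -69.
Reducing mod 11: -69 ≡ 8 (mod 11).
Since F(a, b, c) ≡ 8 ≠ 0 (mod 11), P does NOT lie on the curve.


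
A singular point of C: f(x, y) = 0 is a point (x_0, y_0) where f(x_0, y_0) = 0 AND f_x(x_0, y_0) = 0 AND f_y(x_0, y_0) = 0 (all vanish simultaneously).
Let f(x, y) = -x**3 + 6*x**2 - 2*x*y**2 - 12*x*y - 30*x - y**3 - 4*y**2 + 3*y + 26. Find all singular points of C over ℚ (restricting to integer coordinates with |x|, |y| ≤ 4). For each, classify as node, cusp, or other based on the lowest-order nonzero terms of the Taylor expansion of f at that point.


Singular points: {(2, -3)}; classification: cusp.

Compute partial derivatives:
  f_x = -3*x**2 + 12*x - 2*y**2 - 12*y - 30.
  f_y = -4*x*y - 12*x - 3*y**2 - 8*y + 3.
Scan x_0 ∈ {−4, ..., 4}. For each x_0, f_y(x_0, y) is a polynomial in y; find its integer roots y ∈ {−4, ..., 4}, then test f_x and f at those candidates.
  x = -4: f_y(-4, y) = -3*y**2 + 8*y + 51; vanishes at y ∈ {-3}. (-4, -3): f_x = -108 ≠ 0.
  x = -3: f_y(-3, y) = -3*y**2 + 4*y + 39; vanishes at y ∈ {-3}. (-3, -3): f_x = -75 ≠ 0.
  x = -2: f_y(-2, y) = 27 - 3*y**2; vanishes at y ∈ {-3, 3}. (-2, -3): f_x = -48 ≠ 0; (-2, 3): f_x = -120 ≠ 0.
  x = -1: f_y(-1, y) = -3*y**2 - 4*y + 15; vanishes at y ∈ {-3}. (-1, -3): f_x = -27 ≠ 0.
  x = 0: f_y(0, y) = -3*y**2 - 8*y + 3; vanishes at y ∈ {-3}. (0, -3): f_x = -12 ≠ 0.
  x = 1: f_y(1, y) = -3*y**2 - 12*y - 9; vanishes at y ∈ {-3, -1}. (1, -3): f_x = -3 ≠ 0; (1, -1): f_x = -11 ≠ 0.
  x = 2: f_y(2, y) = -3*y**2 - 16*y - 21; vanishes at y ∈ {-3}. (2, -3): f_x = 0, f = 0 — SINGULAR.
  x = 3: f_y(3, y) = -3*y**2 - 20*y - 33; vanishes at y ∈ {-3}. (3, -3): f_x = -3 ≠ 0.
  x = 4: f_y(4, y) = -3*y**2 - 24*y - 45; vanishes at y ∈ {-3}. (4, -3): f_x = -12 ≠ 0.
Only singular point on the grid: (2, -3).
Classify: substitute x = 2 + u, y = -3 + v and expand: f = -u**3 - 2*u*v**2 - v**3 + v**2.
No constant or linear terms (consistent with a singular point). Quadratic part: v**2. Cubic part: -u**3 - 2*u*v**2 - v**3.
The quadratic part v**2 is a perfect square, so there is a single (double) tangent line v = 0, i.e. y = -3. Restricting the cubic part to that line (v = 0) leaves -u**3 ≠ 0, so f is not divisible by v and the branch is v² ≈ u**3 to lowest order — this is a cusp.
Classification: cusp.


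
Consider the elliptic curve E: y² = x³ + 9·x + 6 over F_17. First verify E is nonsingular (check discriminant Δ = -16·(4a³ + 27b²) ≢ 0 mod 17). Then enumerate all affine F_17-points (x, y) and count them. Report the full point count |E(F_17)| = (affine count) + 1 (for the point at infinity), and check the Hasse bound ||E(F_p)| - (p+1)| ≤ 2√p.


Affine points = {(1, 4), (1, 13), (2, 7), (2, 10), (3, 3), (3, 14), (4, 2), (4, 15), (6, 2), (6, 15), (7, 2), (7, 15), (9, 0), (10, 5), (10, 12), (11, 5), (11, 12), (13, 5), (13, 12), (16, 8), (16, 9)}; affine count = 21; |E(F_17)| = 22.

Discriminant check: Δ ∝ 4a³ + 27b² = 4·9³ + 27·6² = 4·729 + 27·36 ≡ 12 (mod 17). Nonzero ⇒ E is nonsingular.
For each x ∈ F_17, compute rhs = x³ + 9·x + 6 mod 17, then count y ∈ F_17 with y² ≡ rhs.
  x = 0: rhs = 6, matching y values: none (0 points).
  x = 1: rhs = 16, matching y values: 4, 13 (2 points).
  x = 2: rhs = 15, matching y values: 7, 10 (2 points).
  x = 3: rhs = 9, matching y values: 3, 14 (2 points).
  x = 4: rhs = 4, matching y values: 2, 15 (2 points).
  x = 5: rhs = 6, matching y values: none (0 points).
  x = 6: rhs = 4, matching y values: 2, 15 (2 points).
  x = 7: rhs = 4, matching y values: 2, 15 (2 points).
  x = 8: rhs = 12, matching y values: none (0 points).
  x = 9: rhs = 0, matching y values: 0 (1 points).
  x = 10: rhs = 8, matching y values: 5, 12 (2 points).
  x = 11: rhs = 8, matching y values: 5, 12 (2 points).
  x = 12: rhs = 6, matching y values: none (0 points).
  x = 13: rhs = 8, matching y values: 5, 12 (2 points).
  x = 14: rhs = 3, matching y values: none (0 points).
  x = 15: rhs = 14, matching y values: none (0 points).
  x = 16: rhs = 13, matching y values: 8, 9 (2 points).
Total affine count: 21.
Full point count |E(F_17)| = 21 + 1 = 22.
Hasse bound: |22 − (17+1)| = |4| = 4 ≤ 2√17 ≈ 8.2462 ✓.


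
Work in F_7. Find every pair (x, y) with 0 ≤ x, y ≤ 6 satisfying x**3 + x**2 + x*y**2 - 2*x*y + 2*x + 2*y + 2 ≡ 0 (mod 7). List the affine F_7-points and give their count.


Affine F_7-points: {(0, 6), (1, 1), (1, 6), (2, 4), (5, 4), (5, 6), (6, 0), (6, 4)}; count = 8.

For each of the 49 pairs (x, y) ∈ F_7², evaluate f(x, y) mod 7. Record the zeros.
  x = 0: [0↦2, 1↦4, 2↦6, 3↦1, 4↦3, 5↦5, 6↦0]  zeros at y ∈ {6}
  x = 1: [0↦6, 1↦0, 2↦3, 3↦1, 4↦1, 5↦3, 6↦0]  zeros at y ∈ {1, 6}
  x = 2: [0↦4, 1↦4, 2↦1, 3↦2, 4↦0, 5↦2, 6↦1]  zeros at y ∈ {4}
  x = 3: [0↦2, 1↦1, 2↦6, 3↦3, 4↦6, 5↦1, 6↦2]  zeros at y ∈ ∅
  x = 4: [0↦6, 1↦4, 2↦3, 3↦3, 4↦4, 5↦6, 6↦2]  zeros at y ∈ ∅
  x = 5: [0↦1, 1↦5, 2↦5, 3↦1, 4↦0, 5↦2, 6↦0]  zeros at y ∈ {4, 6}
  x = 6: [0↦0, 1↦3, 2↦4, 3↦3, 4↦0, 5↦2, 6↦2]  zeros at y ∈ {0, 4}
Collecting zeros: affine points = {(0, 6), (1, 1), (1, 6), (2, 4), (5, 4), (5, 6), (6, 0), (6, 4)}.
Total count |C(F_7)_aff| = 8.


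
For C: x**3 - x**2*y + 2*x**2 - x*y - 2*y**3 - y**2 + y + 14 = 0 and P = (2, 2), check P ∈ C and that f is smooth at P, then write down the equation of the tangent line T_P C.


Tangent line at P: 10*x - 33*y + 46 = 0.

Step 1: f(2, 2) = 0, so P lies on C.
Step 2: partial derivatives
  f_x(x, y) = 3*x**2 - 2*x*y + 4*x - y, f_y(x, y) = -x**2 - x - 6*y**2 - 2*y + 1.
  f_x(P) = 10, f_y(P) = -33 (gradient nonzero, so P is smooth).
Step 3: tangent line at P: 10·(x − 2) + -33·(y − 2) = 0.
Expanding: 10*x - 33*y + 46 = 0.


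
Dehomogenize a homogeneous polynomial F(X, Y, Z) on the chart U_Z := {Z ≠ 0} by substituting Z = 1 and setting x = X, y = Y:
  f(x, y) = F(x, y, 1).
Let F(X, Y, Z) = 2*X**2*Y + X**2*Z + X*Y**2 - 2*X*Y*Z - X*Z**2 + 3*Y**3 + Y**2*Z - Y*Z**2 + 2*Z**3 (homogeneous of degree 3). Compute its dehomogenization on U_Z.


f(x, y) = 2*x**2*y + x**2 + x*y**2 - 2*x*y - x + 3*y**3 + y**2 - y + 2

On U_Z we set Z = 1. Each monomial c·X^i·Y^j·Z^k in F becomes c·x^i·y^j·1^k = c·x^i·y^j.
Substituting Z = 1: F(X, Y, 1) = 2*x**2*y + x**2 + x*y**2 - 2*x*y - x + 3*y**3 + y**2 - y + 2.
Note: deg(f) ≤ deg(F) = 3; strict inequality happens when F is divisible by Z (lost terms).


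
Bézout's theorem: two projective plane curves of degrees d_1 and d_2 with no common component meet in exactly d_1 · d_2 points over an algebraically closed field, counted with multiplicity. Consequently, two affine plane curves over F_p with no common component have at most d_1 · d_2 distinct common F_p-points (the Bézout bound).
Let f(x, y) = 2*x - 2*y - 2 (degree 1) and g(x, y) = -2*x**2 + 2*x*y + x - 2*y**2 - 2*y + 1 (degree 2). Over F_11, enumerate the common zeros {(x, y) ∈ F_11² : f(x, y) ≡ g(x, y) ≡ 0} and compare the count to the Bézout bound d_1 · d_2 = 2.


Common zeros: {(1, 0), (5, 4)}; count = 2; Bézout bound = 2.

deg(f) = 1, deg(g) = 2, so Bézout bound = 2.
Scan x ∈ F_11. For each x, list the y ∈ F_11 with f(x, y) ≡ 0 and those with g(x, y) ≡ 0 (mod 11); the common zeros in that column are the intersection.
  x = 0: f ≡ 0 at y ∈ {10}; g ≡ 0 at y ∈ {2, 8}; common: ∅.
  x = 1: f ≡ 0 at y ∈ {0}; g ≡ 0 at y ∈ {0}; common: {0}.
  x = 2: f ≡ 0 at y ∈ {1}; g ≡ 0 at y ∈ ∅; common: ∅.
  x = 3: f ≡ 0 at y ∈ {2}; g ≡ 0 at y ∈ {5, 8}; common: ∅.
  x = 4: f ≡ 0 at y ∈ {3}; g ≡ 0 at y ∈ ∅; common: ∅.
  x = 5: f ≡ 0 at y ∈ {4}; g ≡ 0 at y ∈ {0, 4}; common: {4}.
  x = 6: f ≡ 0 at y ∈ {5}; g ≡ 0 at y ∈ {6, 10}; common: ∅.
  x = 7: f ≡ 0 at y ∈ {6}; g ≡ 0 at y ∈ ∅; common: ∅.
  x = 8: f ≡ 0 at y ∈ {7}; g ≡ 0 at y ∈ {2, 5}; common: ∅.
  x = 9: f ≡ 0 at y ∈ {8}; g ≡ 0 at y ∈ ∅; common: ∅.
  x = 10: f ≡ 0 at y ∈ {9}; g ≡ 0 at y ∈ {10}; common: ∅.
Collecting: common zeros = {(1, 0), (5, 4)}, so the count is 2.
Comparison with the Bézout bound: 2 ≤ 2 = deg(f)·deg(g), as expected for curves with no common component (the bound is attained).


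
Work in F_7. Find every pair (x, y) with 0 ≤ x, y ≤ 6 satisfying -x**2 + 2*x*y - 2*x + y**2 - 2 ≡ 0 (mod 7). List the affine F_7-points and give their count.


Affine F_7-points: {(0, 3), (0, 4), (2, 5), (4, 3), (6, 4), (6, 5)}; count = 6.

For each of the 49 pairs (x, y) ∈ F_7², evaluate f(x, y) mod 7. Record the zeros.
  x = 0: [0↦5, 1↦6, 2↦2, 3↦0, 4↦0, 5↦2, 6↦6]  zeros at y ∈ {3, 4}
  x = 1: [0↦2, 1↦5, 2↦3, 3↦3, 4↦5, 5↦2, 6↦1]  zeros at y ∈ ∅
  x = 2: [0↦4, 1↦2, 2↦2, 3↦4, 4↦1, 5↦0, 6↦1]  zeros at y ∈ {5}
  x = 3: [0↦4, 1↦4, 2↦6, 3↦3, 4↦2, 5↦3, 6↦6]  zeros at y ∈ ∅
  x = 4: [0↦2, 1↦4, 2↦1, 3↦0, 4↦1, 5↦4, 6↦2]  zeros at y ∈ {3}
  x = 5: [0↦5, 1↦2, 2↦1, 3↦2, 4↦5, 5↦3, 6↦3]  zeros at y ∈ ∅
  x = 6: [0↦6, 1↦5, 2↦6, 3↦2, 4↦0, 5↦0, 6↦2]  zeros at y ∈ {4, 5}
Collecting zeros: affine points = {(0, 3), (0, 4), (2, 5), (4, 3), (6, 4), (6, 5)}.
Total count |C(F_7)_aff| = 6.


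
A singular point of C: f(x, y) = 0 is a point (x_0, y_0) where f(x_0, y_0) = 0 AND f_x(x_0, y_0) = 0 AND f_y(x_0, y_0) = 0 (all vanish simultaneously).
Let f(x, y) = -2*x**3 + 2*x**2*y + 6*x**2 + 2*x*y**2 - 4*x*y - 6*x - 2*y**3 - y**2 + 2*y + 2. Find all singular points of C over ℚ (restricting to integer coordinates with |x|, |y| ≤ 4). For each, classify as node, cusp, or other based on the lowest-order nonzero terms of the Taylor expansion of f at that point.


Singular points: {(1, 0)}; classification: cusp.

Compute partial derivatives:
  f_x = -6*x**2 + 4*x*y + 12*x + 2*y**2 - 4*y - 6.
  f_y = 2*x**2 + 4*x*y - 4*x - 6*y**2 - 2*y + 2.
Scan x_0 ∈ {−4, ..., 4}. For each x_0, f_y(x_0, y) is a polynomial in y; find its integer roots y ∈ {−4, ..., 4}, then test f_x and f at those candidates.
  x = -4: f_y(-4, y) = -6*y**2 - 18*y + 50; no integer root y with |y| ≤ 4.
  x = -3: f_y(-3, y) = -6*y**2 - 14*y + 32; no integer root y with |y| ≤ 4.
  x = -2: f_y(-2, y) = -6*y**2 - 10*y + 18; no integer root y with |y| ≤ 4.
  x = -1: f_y(-1, y) = -6*y**2 - 6*y + 8; no integer root y with |y| ≤ 4.
  x = 0: f_y(0, y) = -6*y**2 - 2*y + 2; no integer root y with |y| ≤ 4.
  x = 1: f_y(1, y) = -6*y**2 + 2*y; vanishes at y ∈ {0}. (1, 0): f_x = 0, f = 0 — SINGULAR.
  x = 2: f_y(2, y) = -6*y**2 + 6*y + 2; no integer root y with |y| ≤ 4.
  x = 3: f_y(3, y) = -6*y**2 + 10*y + 8; no integer root y with |y| ≤ 4.
  x = 4: f_y(4, y) = -6*y**2 + 14*y + 18; no integer root y with |y| ≤ 4.
Only singular point on the grid: (1, 0).
Classify: substitute x = 1 + u, y = 0 + v and expand: f = -2*u**3 + 2*u**2*v + 2*u*v**2 - 2*v**3 + v**2.
No constant or linear terms (consistent with a singular point). Quadratic part: v**2. Cubic part: -2*u**3 + 2*u**2*v + 2*u*v**2 - 2*v**3.
The quadratic part v**2 is a perfect square, so there is a single (double) tangent line v = 0, i.e. y = 0. Restricting the cubic part to that line (v = 0) leaves -2*u**3 ≠ 0, so f is not divisible by v and the branch is v² ≈ 2*u**3 to lowest order — this is a cusp.
Classification: cusp.


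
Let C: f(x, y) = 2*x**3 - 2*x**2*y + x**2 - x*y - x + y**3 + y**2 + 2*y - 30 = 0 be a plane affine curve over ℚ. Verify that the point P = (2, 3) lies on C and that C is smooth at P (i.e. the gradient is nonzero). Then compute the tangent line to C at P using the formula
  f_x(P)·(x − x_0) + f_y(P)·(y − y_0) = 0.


Tangent line at P: 25*y - 75 = 0.

Step 1: f(2, 3) = 0, so P lies on C.
Step 2: partial derivatives
  f_x(x, y) = 6*x**2 - 4*x*y + 2*x - y - 1, f_y(x, y) = -2*x**2 - x + 3*y**2 + 2*y + 2.
  f_x(P) = 0, f_y(P) = 25 (gradient nonzero, so P is smooth).
Step 3: tangent line at P: 0·(x − 2) + 25·(y − 3) = 0.
Expanding: 25*y - 75 = 0.


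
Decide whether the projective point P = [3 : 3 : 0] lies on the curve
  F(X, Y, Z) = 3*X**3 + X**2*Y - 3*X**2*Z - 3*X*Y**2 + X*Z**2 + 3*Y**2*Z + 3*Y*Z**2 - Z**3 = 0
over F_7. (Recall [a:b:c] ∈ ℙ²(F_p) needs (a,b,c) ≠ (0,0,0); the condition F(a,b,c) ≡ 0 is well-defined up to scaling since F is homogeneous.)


F(3,3,0) ≡ 6 (mod 7); P is NOT on the curve.

Evaluate F(3, 3, 0) term-by-term (mod 7).
  3*X**3 ↦ 3·27·1·1 = 81
  X**2*Y ↦ 1·9·3·1 = 27
  -3*X**2*Z ↦ -3·9·1·0 = 0
  -3*X*Y**2 ↦ -3·3·9·1 = -81
  X*Z**2 ↦ 1·3·1·0 = 0
  3*Y**2*Z ↦ 3·1·9·0 = 0
  3*Y*Z**2 ↦ 3·1·3·0 = 0
  -Z**3 ↦ -1·1·1·0 = 0
Sum: F(3, 3, 0) = (81) + (27) + (0) + (-81) + (0) + (0) + (0) + (0) = 27.
Reducing mod 7: 27 ≡ 6 (mod 7).
Since F(a, b, c) ≡ 6 ≠ 0 (mod 7), P does NOT lie on the curve.


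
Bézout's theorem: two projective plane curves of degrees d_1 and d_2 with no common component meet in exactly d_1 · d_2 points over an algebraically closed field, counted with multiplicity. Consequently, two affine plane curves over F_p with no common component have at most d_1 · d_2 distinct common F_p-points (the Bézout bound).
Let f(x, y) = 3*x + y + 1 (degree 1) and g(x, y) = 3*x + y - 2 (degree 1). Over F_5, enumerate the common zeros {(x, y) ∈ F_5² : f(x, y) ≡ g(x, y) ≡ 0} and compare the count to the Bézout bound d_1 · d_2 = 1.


Common zeros: ∅; count = 0; Bézout bound = 1.

deg(f) = 1, deg(g) = 1, so Bézout bound = 1.
Scan x ∈ F_5. For each x, list the y ∈ F_5 with f(x, y) ≡ 0 and those with g(x, y) ≡ 0 (mod 5); the common zeros in that column are the intersection.
  x = 0: f ≡ 0 at y ∈ {4}; g ≡ 0 at y ∈ {2}; common: ∅.
  x = 1: f ≡ 0 at y ∈ {1}; g ≡ 0 at y ∈ {4}; common: ∅.
  x = 2: f ≡ 0 at y ∈ {3}; g ≡ 0 at y ∈ {1}; common: ∅.
  x = 3: f ≡ 0 at y ∈ {0}; g ≡ 0 at y ∈ {3}; common: ∅.
  x = 4: f ≡ 0 at y ∈ {2}; g ≡ 0 at y ∈ {0}; common: ∅.
Collecting: common zeros = ∅, so the count is 0.
Comparison with the Bézout bound: 0 ≤ 1 = deg(f)·deg(g), as expected for curves with no common component (the affine F_5-count falls short of the bound because intersections may lie at infinity, over extension fields, or carry multiplicity).


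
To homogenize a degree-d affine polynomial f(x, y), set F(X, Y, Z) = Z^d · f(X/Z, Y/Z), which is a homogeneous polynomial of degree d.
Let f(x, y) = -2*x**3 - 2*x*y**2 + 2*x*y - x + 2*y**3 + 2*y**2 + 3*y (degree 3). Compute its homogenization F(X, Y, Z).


F(X, Y, Z) = -2*X**3 - 2*X*Y**2 + 2*X*Y*Z - X*Z**2 + 2*Y**3 + 2*Y**2*Z + 3*Y*Z**2

deg(f) = 3.
Substitute x = X/Z, y = Y/Z into f, then multiply by Z^3.
  monomial -2·x^3·y^0 ↦ -2·X^3·Y^0·Z^0.
  monomial -2·x^1·y^2 ↦ -2·X^1·Y^2·Z^0.
  monomial 2·x^1·y^1 ↦ 2·X^1·Y^1·Z^1.
  monomial -1·x^1·y^0 ↦ -1·X^1·Y^0·Z^2.
  monomial 2·x^0·y^3 ↦ 2·X^0·Y^3·Z^0.
  monomial 2·x^0·y^2 ↦ 2·X^0·Y^2·Z^1.
  monomial 3·x^0·y^1 ↦ 3·X^0·Y^1·Z^2.
Collecting: F(X, Y, Z) = -2*X**3 - 2*X*Y**2 + 2*X*Y*Z - X*Z**2 + 2*Y**3 + 2*Y**2*Z + 3*Y*Z**2.


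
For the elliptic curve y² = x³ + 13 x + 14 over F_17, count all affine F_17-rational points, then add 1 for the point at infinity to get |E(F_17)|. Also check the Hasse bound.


Affine points = {(5, 0), (6, 6), (6, 11), (8, 1), (8, 16), (11, 3), (11, 14), (13, 0), (14, 4), (14, 13), (16, 0)}; affine count = 11; |E(F_17)| = 12.

Discriminant check: Δ ∝ 4a³ + 27b² = 4·13³ + 27·14² = 4·2197 + 27·196 ≡ 4 (mod 17). Nonzero ⇒ E is nonsingular.
For each x ∈ F_17, compute rhs = x³ + 13·x + 14 mod 17, then count y ∈ F_17 with y² ≡ rhs.
  x = 0: rhs = 14, matching y values: none (0 points).
  x = 1: rhs = 11, matching y values: none (0 points).
  x = 2: rhs = 14, matching y values: none (0 points).
  x = 3: rhs = 12, matching y values: none (0 points).
  x = 4: rhs = 11, matching y values: none (0 points).
  x = 5: rhs = 0, matching y values: 0 (1 points).
  x = 6: rhs = 2, matching y values: 6, 11 (2 points).
  x = 7: rhs = 6, matching y values: none (0 points).
  x = 8: rhs = 1, matching y values: 1, 16 (2 points).
  x = 9: rhs = 10, matching y values: none (0 points).
  x = 10: rhs = 5, matching y values: none (0 points).
  x = 11: rhs = 9, matching y values: 3, 14 (2 points).
  x = 12: rhs = 11, matching y values: none (0 points).
  x = 13: rhs = 0, matching y values: 0 (1 points).
  x = 14: rhs = 16, matching y values: 4, 13 (2 points).
  x = 15: rhs = 14, matching y values: none (0 points).
  x = 16: rhs = 0, matching y values: 0 (1 points).
Total affine count: 11.
Full point count |E(F_17)| = 11 + 1 = 12.
Hasse bound: |12 − (17+1)| = |-6| = 6 ≤ 2√17 ≈ 8.2462 ✓.


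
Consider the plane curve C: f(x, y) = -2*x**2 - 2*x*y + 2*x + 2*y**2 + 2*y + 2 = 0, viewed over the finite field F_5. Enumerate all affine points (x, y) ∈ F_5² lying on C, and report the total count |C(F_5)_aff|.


Affine F_5-points: {(1, 2), (1, 3), (2, 3), (3, 0), (3, 2)}; count = 5.

For each of the 25 pairs (x, y) ∈ F_5², evaluate f(x, y) mod 5. Record the zeros.
  x = 0: [0↦2, 1↦1, 2↦4, 3↦1, 4↦2]  zeros at y ∈ ∅
  x = 1: [0↦2, 1↦4, 2↦0, 3↦0, 4↦4]  zeros at y ∈ {2, 3}
  x = 2: [0↦3, 1↦3, 2↦2, 3↦0, 4↦2]  zeros at y ∈ {3}
  x = 3: [0↦0, 1↦3, 2↦0, 3↦1, 4↦1]  zeros at y ∈ {0, 2}
  x = 4: [0↦3, 1↦4, 2↦4, 3↦3, 4↦1]  zeros at y ∈ ∅
Collecting zeros: affine points = {(1, 2), (1, 3), (2, 3), (3, 0), (3, 2)}.
Total count |C(F_5)_aff| = 5.


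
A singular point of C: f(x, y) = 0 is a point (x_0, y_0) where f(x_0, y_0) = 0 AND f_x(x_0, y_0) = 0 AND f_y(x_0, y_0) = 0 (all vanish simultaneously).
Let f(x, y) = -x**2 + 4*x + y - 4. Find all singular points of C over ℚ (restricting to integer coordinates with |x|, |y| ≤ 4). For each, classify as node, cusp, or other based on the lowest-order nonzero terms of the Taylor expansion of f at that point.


No singular points in the scanned grid; C is smooth there.

Compute partial derivatives:
  f_x = 4 - 2*x.
  f_y = 1.
f_y = 1 is a nonzero constant, so f_y never vanishes: no point (x, y) can satisfy f = f_x = f_y = 0. In particular no (x, y) ∈ {−4, ..., 4}² is singular; the curve is smooth.


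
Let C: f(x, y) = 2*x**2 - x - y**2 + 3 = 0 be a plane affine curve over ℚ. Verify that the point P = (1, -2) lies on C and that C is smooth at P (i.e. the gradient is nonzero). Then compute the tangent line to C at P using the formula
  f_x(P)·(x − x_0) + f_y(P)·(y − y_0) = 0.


Tangent line at P: 3*x + 4*y + 5 = 0.

Step 1: f(1, -2) = 0, so P lies on C.
Step 2: partial derivatives
  f_x(x, y) = 4*x - 1, f_y(x, y) = -2*y.
  f_x(P) = 3, f_y(P) = 4 (gradient nonzero, so P is smooth).
Step 3: tangent line at P: 3·(x − 1) + 4·(y − -2) = 0.
Expanding: 3*x + 4*y + 5 = 0.


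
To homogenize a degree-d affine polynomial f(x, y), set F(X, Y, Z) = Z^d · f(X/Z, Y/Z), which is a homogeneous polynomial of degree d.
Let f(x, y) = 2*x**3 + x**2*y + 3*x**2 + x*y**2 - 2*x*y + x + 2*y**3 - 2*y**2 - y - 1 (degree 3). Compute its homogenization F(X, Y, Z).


F(X, Y, Z) = 2*X**3 + X**2*Y + 3*X**2*Z + X*Y**2 - 2*X*Y*Z + X*Z**2 + 2*Y**3 - 2*Y**2*Z - Y*Z**2 - Z**3

deg(f) = 3.
Substitute x = X/Z, y = Y/Z into f, then multiply by Z^3.
  monomial 2·x^3·y^0 ↦ 2·X^3·Y^0·Z^0.
  monomial 1·x^2·y^1 ↦ 1·X^2·Y^1·Z^0.
  monomial 3·x^2·y^0 ↦ 3·X^2·Y^0·Z^1.
  monomial 1·x^1·y^2 ↦ 1·X^1·Y^2·Z^0.
  monomial -2·x^1·y^1 ↦ -2·X^1·Y^1·Z^1.
  monomial 1·x^1·y^0 ↦ 1·X^1·Y^0·Z^2.
  monomial 2·x^0·y^3 ↦ 2·X^0·Y^3·Z^0.
  monomial -2·x^0·y^2 ↦ -2·X^0·Y^2·Z^1.
  monomial -1·x^0·y^1 ↦ -1·X^0·Y^1·Z^2.
  monomial -1·x^0·y^0 ↦ -1·X^0·Y^0·Z^3.
Collecting: F(X, Y, Z) = 2*X**3 + X**2*Y + 3*X**2*Z + X*Y**2 - 2*X*Y*Z + X*Z**2 + 2*Y**3 - 2*Y**2*Z - Y*Z**2 - Z**3.


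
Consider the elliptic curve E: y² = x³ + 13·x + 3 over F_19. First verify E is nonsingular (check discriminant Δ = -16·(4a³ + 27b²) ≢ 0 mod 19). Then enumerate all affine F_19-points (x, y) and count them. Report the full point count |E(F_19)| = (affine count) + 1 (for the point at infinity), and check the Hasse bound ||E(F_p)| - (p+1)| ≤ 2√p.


Affine points = {(1, 6), (1, 13), (4, 9), (4, 10), (7, 0), (8, 7), (8, 12), (12, 5), (12, 14), (15, 1), (15, 18), (17, 8), (17, 11)}; affine count = 13; |E(F_19)| = 14.

Discriminant check: Δ ∝ 4a³ + 27b² = 4·13³ + 27·3² = 4·2197 + 27·9 ≡ 6 (mod 19). Nonzero ⇒ E is nonsingular.
For each x ∈ F_19, compute rhs = x³ + 13·x + 3 mod 19, then count y ∈ F_19 with y² ≡ rhs.
  x = 0: rhs = 3, matching y values: none (0 points).
  x = 1: rhs = 17, matching y values: 6, 13 (2 points).
  x = 2: rhs = 18, matching y values: none (0 points).
  x = 3: rhs = 12, matching y values: none (0 points).
  x = 4: rhs = 5, matching y values: 9, 10 (2 points).
  x = 5: rhs = 3, matching y values: none (0 points).
  x = 6: rhs = 12, matching y values: none (0 points).
  x = 7: rhs = 0, matching y values: 0 (1 points).
  x = 8: rhs = 11, matching y values: 7, 12 (2 points).
  x = 9: rhs = 13, matching y values: none (0 points).
  x = 10: rhs = 12, matching y values: none (0 points).
  x = 11: rhs = 14, matching y values: none (0 points).
  x = 12: rhs = 6, matching y values: 5, 14 (2 points).
  x = 13: rhs = 13, matching y values: none (0 points).
  x = 14: rhs = 3, matching y values: none (0 points).
  x = 15: rhs = 1, matching y values: 1, 18 (2 points).
  x = 16: rhs = 13, matching y values: none (0 points).
  x = 17: rhs = 7, matching y values: 8, 11 (2 points).
  x = 18: rhs = 8, matching y values: none (0 points).
Total affine count: 13.
Full point count |E(F_19)| = 13 + 1 = 14.
Hasse bound: |14 − (19+1)| = |-6| = 6 ≤ 2√19 ≈ 8.7178 ✓.


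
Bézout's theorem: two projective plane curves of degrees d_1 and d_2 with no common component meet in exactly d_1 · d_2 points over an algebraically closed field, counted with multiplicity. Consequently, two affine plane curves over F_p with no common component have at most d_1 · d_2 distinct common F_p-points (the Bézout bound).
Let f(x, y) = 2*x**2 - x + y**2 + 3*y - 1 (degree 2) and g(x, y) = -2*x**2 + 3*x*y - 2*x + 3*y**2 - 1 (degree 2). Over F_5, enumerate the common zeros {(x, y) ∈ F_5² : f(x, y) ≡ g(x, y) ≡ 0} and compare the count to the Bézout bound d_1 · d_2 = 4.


Common zeros: {(1, 0), (4, 4)}; count = 2; Bézout bound = 4.

deg(f) = 2, deg(g) = 2, so Bézout bound = 4.
Scan x ∈ F_5. For each x, list the y ∈ F_5 with f(x, y) ≡ 0 and those with g(x, y) ≡ 0 (mod 5); the common zeros in that column are the intersection.
  x = 0: f ≡ 0 at y ∈ ∅; g ≡ 0 at y ∈ ∅; common: ∅.
  x = 1: f ≡ 0 at y ∈ {0, 2}; g ≡ 0 at y ∈ {0, 4}; common: {0}.
  x = 2: f ≡ 0 at y ∈ {0, 2}; g ≡ 0 at y ∈ ∅; common: ∅.
  x = 3: f ≡ 0 at y ∈ ∅; g ≡ 0 at y ∈ {0, 2}; common: ∅.
  x = 4: f ≡ 0 at y ∈ {3, 4}; g ≡ 0 at y ∈ {2, 4}; common: {4}.
Collecting: common zeros = {(1, 0), (4, 4)}, so the count is 2.
Comparison with the Bézout bound: 2 ≤ 4 = deg(f)·deg(g), as expected for curves with no common component (the affine F_5-count falls short of the bound because intersections may lie at infinity, over extension fields, or carry multiplicity).


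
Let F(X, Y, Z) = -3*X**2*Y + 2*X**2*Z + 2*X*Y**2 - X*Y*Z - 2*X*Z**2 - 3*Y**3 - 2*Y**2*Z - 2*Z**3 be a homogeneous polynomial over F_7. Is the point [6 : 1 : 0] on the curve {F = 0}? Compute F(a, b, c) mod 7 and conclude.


F(6,1,0) ≡ 6 (mod 7); P is NOT on the curve.

Evaluate F(6, 1, 0) term-by-term (mod 7).
  -3*X**2*Y ↦ -3·36·1·1 = -108
  2*X**2*Z ↦ 2·36·1·0 = 0
  2*X*Y**2 ↦ 2·6·1·1 = 12
  -X*Y*Z ↦ -1·6·1·0 = 0
  -2*X*Z**2 ↦ -2·6·1·0 = 0
  -3*Y**3 ↦ -3·1·1·1 = -3
  -2*Y**2*Z ↦ -2·1·1·0 = 0
  -2*Z**3 ↦ -2·1·1·0 = 0
Sum: F(6, 1, 0) = (-108) + (0) + (12) + (0) + (0) + (-3) + (0) + (0) = -99.
Reducing mod 7: -99 ≡ 6 (mod 7).
Since F(a, b, c) ≡ 6 ≠ 0 (mod 7), P does NOT lie on the curve.


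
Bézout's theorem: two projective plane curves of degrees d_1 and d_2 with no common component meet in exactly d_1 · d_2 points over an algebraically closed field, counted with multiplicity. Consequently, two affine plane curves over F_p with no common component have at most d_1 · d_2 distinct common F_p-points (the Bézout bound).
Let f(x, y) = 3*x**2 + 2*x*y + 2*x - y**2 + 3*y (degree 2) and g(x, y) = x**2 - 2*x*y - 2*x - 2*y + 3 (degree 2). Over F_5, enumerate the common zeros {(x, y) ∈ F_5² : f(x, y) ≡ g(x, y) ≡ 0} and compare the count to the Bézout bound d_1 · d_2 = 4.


Common zeros: ∅; count = 0; Bézout bound = 4.

deg(f) = 2, deg(g) = 2, so Bézout bound = 4.
Scan x ∈ F_5. For each x, list the y ∈ F_5 with f(x, y) ≡ 0 and those with g(x, y) ≡ 0 (mod 5); the common zeros in that column are the intersection.
  x = 0: f ≡ 0 at y ∈ {0, 3}; g ≡ 0 at y ∈ {4}; common: ∅.
  x = 1: f ≡ 0 at y ∈ {0}; g ≡ 0 at y ∈ {3}; common: ∅.
  x = 2: f ≡ 0 at y ∈ ∅; g ≡ 0 at y ∈ {3}; common: ∅.
  x = 3: f ≡ 0 at y ∈ ∅; g ≡ 0 at y ∈ {2}; common: ∅.
  x = 4: f ≡ 0 at y ∈ {3}; g ≡ 0 at y ∈ ∅; common: ∅.
Collecting: common zeros = ∅, so the count is 0.
Comparison with the Bézout bound: 0 ≤ 4 = deg(f)·deg(g), as expected for curves with no common component (the affine F_5-count falls short of the bound because intersections may lie at infinity, over extension fields, or carry multiplicity).


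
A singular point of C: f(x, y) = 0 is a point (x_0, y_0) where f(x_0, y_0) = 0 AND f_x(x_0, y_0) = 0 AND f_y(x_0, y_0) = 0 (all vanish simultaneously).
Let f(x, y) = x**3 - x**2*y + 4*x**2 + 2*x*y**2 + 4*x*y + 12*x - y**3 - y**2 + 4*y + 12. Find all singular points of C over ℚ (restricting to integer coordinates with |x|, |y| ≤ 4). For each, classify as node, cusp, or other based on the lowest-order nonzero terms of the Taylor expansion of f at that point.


Singular points: {(-2, -2)}; classification: cusp.

Compute partial derivatives:
  f_x = 3*x**2 - 2*x*y + 8*x + 2*y**2 + 4*y + 12.
  f_y = -x**2 + 4*x*y + 4*x - 3*y**2 - 2*y + 4.
Scan x_0 ∈ {−4, ..., 4}. For each x_0, f_y(x_0, y) is a polynomial in y; find its integer roots y ∈ {−4, ..., 4}, then test f_x and f at those candidates.
  x = -4: f_y(-4, y) = -3*y**2 - 18*y - 28; no integer root y with |y| ≤ 4.
  x = -3: f_y(-3, y) = -3*y**2 - 14*y - 17; no integer root y with |y| ≤ 4.
  x = -2: f_y(-2, y) = -3*y**2 - 10*y - 8; vanishes at y ∈ {-2}. (-2, -2): f_x = 0, f = 0 — SINGULAR.
  x = -1: f_y(-1, y) = -3*y**2 - 6*y - 1; no integer root y with |y| ≤ 4.
  x = 0: f_y(0, y) = -3*y**2 - 2*y + 4; no integer root y with |y| ≤ 4.
  x = 1: f_y(1, y) = -3*y**2 + 2*y + 7; no integer root y with |y| ≤ 4.
  x = 2: f_y(2, y) = -3*y**2 + 6*y + 8; no integer root y with |y| ≤ 4.
  x = 3: f_y(3, y) = -3*y**2 + 10*y + 7; no integer root y with |y| ≤ 4.
  x = 4: f_y(4, y) = -3*y**2 + 14*y + 4; no integer root y with |y| ≤ 4.
Only singular point on the grid: (-2, -2).
Classify: substitute x = -2 + u, y = -2 + v and expand: f = u**3 - u**2*v + 2*u*v**2 - v**3 + v**2.
No constant or linear terms (consistent with a singular point). Quadratic part: v**2. Cubic part: u**3 - u**2*v + 2*u*v**2 - v**3.
The quadratic part v**2 is a perfect square, so there is a single (double) tangent line v = 0, i.e. y = -2. Restricting the cubic part to that line (v = 0) leaves u**3 ≠ 0, so f is not divisible by v and the branch is v² ≈ -u**3 to lowest order — this is a cusp.
Classification: cusp.


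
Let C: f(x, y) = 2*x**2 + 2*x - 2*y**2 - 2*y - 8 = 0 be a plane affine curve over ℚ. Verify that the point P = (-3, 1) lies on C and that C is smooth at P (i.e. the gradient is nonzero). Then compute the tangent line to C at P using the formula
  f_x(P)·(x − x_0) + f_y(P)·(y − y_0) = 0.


Tangent line at P: -10*x - 6*y - 24 = 0.

Step 1: f(-3, 1) = 0, so P lies on C.
Step 2: partial derivatives
  f_x(x, y) = 4*x + 2, f_y(x, y) = -4*y - 2.
  f_x(P) = -10, f_y(P) = -6 (gradient nonzero, so P is smooth).
Step 3: tangent line at P: -10·(x − -3) + -6·(y − 1) = 0.
Expanding: -10*x - 6*y - 24 = 0.


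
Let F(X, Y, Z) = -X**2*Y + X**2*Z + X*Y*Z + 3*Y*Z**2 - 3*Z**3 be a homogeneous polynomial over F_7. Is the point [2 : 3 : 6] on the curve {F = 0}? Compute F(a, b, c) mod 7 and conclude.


F(2,3,6) ≡ 4 (mod 7); P is NOT on the curve.

Evaluate F(2, 3, 6) term-by-term (mod 7).
  -X**2*Y ↦ -1·4·3·1 = -12
  X**2*Z ↦ 1·4·1·6 = 24
  X*Y*Z ↦ 1·2·3·6 = 36
  3*Y*Z**2 ↦ 3·1·3·36 = 324
  -3*Z**3 ↦ -3·1·1·216 = -648
Sum: F(2, 3, 6) = (-12) + (24) + (36) + (324) + (-648) = -276.
Reducing mod 7: -276 ≡ 4 (mod 7).
Since F(a, b, c) ≡ 4 ≠ 0 (mod 7), P does NOT lie on the curve.


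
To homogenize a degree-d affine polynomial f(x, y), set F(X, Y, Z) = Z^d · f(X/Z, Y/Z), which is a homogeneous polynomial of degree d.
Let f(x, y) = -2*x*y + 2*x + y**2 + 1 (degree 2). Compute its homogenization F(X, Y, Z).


F(X, Y, Z) = -2*X*Y + 2*X*Z + Y**2 + Z**2

deg(f) = 2.
Substitute x = X/Z, y = Y/Z into f, then multiply by Z^2.
  monomial -2·x^1·y^1 ↦ -2·X^1·Y^1·Z^0.
  monomial 2·x^1·y^0 ↦ 2·X^1·Y^0·Z^1.
  monomial 1·x^0·y^2 ↦ 1·X^0·Y^2·Z^0.
  monomial 1·x^0·y^0 ↦ 1·X^0·Y^0·Z^2.
Collecting: F(X, Y, Z) = -2*X*Y + 2*X*Z + Y**2 + Z**2.


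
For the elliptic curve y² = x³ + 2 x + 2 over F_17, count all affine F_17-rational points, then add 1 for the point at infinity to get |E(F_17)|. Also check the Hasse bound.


Affine points = {(0, 6), (0, 11), (3, 1), (3, 16), (5, 1), (5, 16), (6, 3), (6, 14), (7, 6), (7, 11), (9, 1), (9, 16), (10, 6), (10, 11), (13, 7), (13, 10), (16, 4), (16, 13)}; affine count = 18; |E(F_17)| = 19.

Discriminant check: Δ ∝ 4a³ + 27b² = 4·2³ + 27·2² = 4·8 + 27·4 ≡ 4 (mod 17). Nonzero ⇒ E is nonsingular.
For each x ∈ F_17, compute rhs = x³ + 2·x + 2 mod 17, then count y ∈ F_17 with y² ≡ rhs.
  x = 0: rhs = 2, matching y values: 6, 11 (2 points).
  x = 1: rhs = 5, matching y values: none (0 points).
  x = 2: rhs = 14, matching y values: none (0 points).
  x = 3: rhs = 1, matching y values: 1, 16 (2 points).
  x = 4: rhs = 6, matching y values: none (0 points).
  x = 5: rhs = 1, matching y values: 1, 16 (2 points).
  x = 6: rhs = 9, matching y values: 3, 14 (2 points).
  x = 7: rhs = 2, matching y values: 6, 11 (2 points).
  x = 8: rhs = 3, matching y values: none (0 points).
  x = 9: rhs = 1, matching y values: 1, 16 (2 points).
  x = 10: rhs = 2, matching y values: 6, 11 (2 points).
  x = 11: rhs = 12, matching y values: none (0 points).
  x = 12: rhs = 3, matching y values: none (0 points).
  x = 13: rhs = 15, matching y values: 7, 10 (2 points).
  x = 14: rhs = 3, matching y values: none (0 points).
  x = 15: rhs = 7, matching y values: none (0 points).
  x = 16: rhs = 16, matching y values: 4, 13 (2 points).
Total affine count: 18.
Full point count |E(F_17)| = 18 + 1 = 19.
Hasse bound: |19 − (17+1)| = |1| = 1 ≤ 2√17 ≈ 8.2462 ✓.


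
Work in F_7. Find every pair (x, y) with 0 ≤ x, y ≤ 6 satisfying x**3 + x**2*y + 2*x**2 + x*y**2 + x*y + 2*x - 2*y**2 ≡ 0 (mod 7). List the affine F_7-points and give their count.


Affine F_7-points: {(0, 0), (2, 6), (4, 1), (4, 3), (6, 3), (6, 4)}; count = 6.

For each of the 49 pairs (x, y) ∈ F_7², evaluate f(x, y) mod 7. Record the zeros.
  x = 0: [0↦0, 1↦5, 2↦6, 3↦3, 4↦3, 5↦6, 6↦5]  zeros at y ∈ {0}
  x = 1: [0↦5, 1↦6, 2↦5, 3↦2, 4↦4, 5↦4, 6↦2]  zeros at y ∈ ∅
  x = 2: [0↦6, 1↦5, 2↦4, 3↦3, 4↦2, 5↦1, 6↦0]  zeros at y ∈ {6}
  x = 3: [0↦2, 1↦1, 2↦2, 3↦5, 4↦3, 5↦3, 6↦5]  zeros at y ∈ ∅
  x = 4: [0↦6, 1↦0, 2↦5, 3↦0, 4↦6, 5↦2, 6↦2]  zeros at y ∈ {1, 3}
  x = 5: [0↦3, 1↦1, 2↦5, 3↦1, 4↦3, 5↦4, 6↦4]  zeros at y ∈ ∅
  x = 6: [0↦6, 1↦3, 2↦1, 3↦0, 4↦0, 5↦1, 6↦3]  zeros at y ∈ {3, 4}
Collecting zeros: affine points = {(0, 0), (2, 6), (4, 1), (4, 3), (6, 3), (6, 4)}.
Total count |C(F_7)_aff| = 6.


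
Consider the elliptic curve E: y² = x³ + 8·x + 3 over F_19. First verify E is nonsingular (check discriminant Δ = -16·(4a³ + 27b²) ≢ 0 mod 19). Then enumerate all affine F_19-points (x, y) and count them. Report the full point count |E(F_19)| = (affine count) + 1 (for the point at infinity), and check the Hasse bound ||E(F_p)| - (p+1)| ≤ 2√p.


Affine points = {(3, 4), (3, 15), (4, 2), (4, 17), (5, 4), (5, 15), (6, 1), (6, 18), (8, 3), (8, 16), (9, 5), (9, 14), (10, 0), (11, 4), (11, 15), (13, 9), (13, 10), (14, 3), (14, 16), (16, 3), (16, 16), (17, 6), (17, 13)}; affine count = 23; |E(F_19)| = 24.

Discriminant check: Δ ∝ 4a³ + 27b² = 4·8³ + 27·3² = 4·512 + 27·9 ≡ 11 (mod 19). Nonzero ⇒ E is nonsingular.
For each x ∈ F_19, compute rhs = x³ + 8·x + 3 mod 19, then count y ∈ F_19 with y² ≡ rhs.
  x = 0: rhs = 3, matching y values: none (0 points).
  x = 1: rhs = 12, matching y values: none (0 points).
  x = 2: rhs = 8, matching y values: none (0 points).
  x = 3: rhs = 16, matching y values: 4, 15 (2 points).
  x = 4: rhs = 4, matching y values: 2, 17 (2 points).
  x = 5: rhs = 16, matching y values: 4, 15 (2 points).
  x = 6: rhs = 1, matching y values: 1, 18 (2 points).
  x = 7: rhs = 3, matching y values: none (0 points).
  x = 8: rhs = 9, matching y values: 3, 16 (2 points).
  x = 9: rhs = 6, matching y values: 5, 14 (2 points).
  x = 10: rhs = 0, matching y values: 0 (1 points).
  x = 11: rhs = 16, matching y values: 4, 15 (2 points).
  x = 12: rhs = 3, matching y values: none (0 points).
  x = 13: rhs = 5, matching y values: 9, 10 (2 points).
  x = 14: rhs = 9, matching y values: 3, 16 (2 points).
  x = 15: rhs = 2, matching y values: none (0 points).
  x = 16: rhs = 9, matching y values: 3, 16 (2 points).
  x = 17: rhs = 17, matching y values: 6, 13 (2 points).
  x = 18: rhs = 13, matching y values: none (0 points).
Total affine count: 23.
Full point count |E(F_19)| = 23 + 1 = 24.
Hasse bound: |24 − (19+1)| = |4| = 4 ≤ 2√19 ≈ 8.7178 ✓.
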